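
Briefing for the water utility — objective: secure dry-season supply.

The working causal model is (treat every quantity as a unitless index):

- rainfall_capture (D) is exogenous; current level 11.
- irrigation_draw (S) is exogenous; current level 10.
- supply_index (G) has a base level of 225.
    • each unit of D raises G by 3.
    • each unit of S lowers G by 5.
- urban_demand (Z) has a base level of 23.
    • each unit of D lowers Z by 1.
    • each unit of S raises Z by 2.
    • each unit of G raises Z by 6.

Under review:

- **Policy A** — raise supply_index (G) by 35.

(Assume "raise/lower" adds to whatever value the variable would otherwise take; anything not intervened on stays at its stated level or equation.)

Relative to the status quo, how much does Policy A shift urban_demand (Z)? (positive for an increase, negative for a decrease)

Baseline:
  D = 11
  S = 10
  G = 225 + 3·11 − 5·10 = 208
  Z = 23 − 11 + 2·10 + 6·208 = 1280
Policy A (G + 35):
  D = 11
  S = 10
  G = 225 + 3·11 − 5·10 (+35 from intervention) = 243
  Z = 23 − 11 + 2·10 + 6·243 = 1490
Change in Z: 1490 − 1280 = 210

210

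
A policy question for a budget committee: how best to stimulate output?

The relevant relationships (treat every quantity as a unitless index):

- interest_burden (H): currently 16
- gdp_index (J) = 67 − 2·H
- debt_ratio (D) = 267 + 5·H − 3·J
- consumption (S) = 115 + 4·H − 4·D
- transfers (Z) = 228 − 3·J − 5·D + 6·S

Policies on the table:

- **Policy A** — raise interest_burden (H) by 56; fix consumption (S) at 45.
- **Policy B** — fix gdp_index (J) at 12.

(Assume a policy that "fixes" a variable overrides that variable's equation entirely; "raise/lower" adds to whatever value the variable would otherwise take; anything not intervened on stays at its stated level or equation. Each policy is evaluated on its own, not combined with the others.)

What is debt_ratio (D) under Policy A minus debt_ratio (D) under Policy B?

Policy A (H + 56, S := 45):
  H = 16 + 56 = 72
  J = 67 − 2·72 = -77
  D = 267 + 5·72 − 3·(-77) = 858
Policy B (J := 12):
  H = 16
  J = 12
  D = 267 + 5·16 − 3·12 = 311
D: 858 − 311 = 547

547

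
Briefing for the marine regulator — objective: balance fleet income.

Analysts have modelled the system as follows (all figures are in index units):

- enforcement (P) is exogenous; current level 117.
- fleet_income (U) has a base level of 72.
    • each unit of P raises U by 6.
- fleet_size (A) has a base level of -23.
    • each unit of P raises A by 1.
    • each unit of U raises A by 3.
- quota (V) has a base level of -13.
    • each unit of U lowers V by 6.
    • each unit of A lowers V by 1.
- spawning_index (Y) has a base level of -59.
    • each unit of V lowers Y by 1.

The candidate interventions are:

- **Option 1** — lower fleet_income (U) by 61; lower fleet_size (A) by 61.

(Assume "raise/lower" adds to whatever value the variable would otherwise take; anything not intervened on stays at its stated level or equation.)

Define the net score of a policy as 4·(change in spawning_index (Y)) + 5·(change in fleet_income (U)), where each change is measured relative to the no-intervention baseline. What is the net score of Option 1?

Baseline:
  P = 117
  U = 72 + 6·117 = 774
  A = -23 + 117 + 3·774 = 2416
  V = -13 − 6·774 − 2416 = -7073
  Y = -59 − (-7073) = 7014
Option 1 (U − 61, A − 61):
  P = 117
  U = 72 + 6·117 (−61 from intervention) = 713
  A = -23 + 117 + 3·713 (−61 from intervention) = 2172
  V = -13 − 6·713 − 2172 = -6463
  Y = -59 − (-6463) = 6404
ΔY = 6404 − 7014 = -610; ΔU = 713 − 774 = -61
Score = 4·(-610) + 5·(-61) = -2745

-2745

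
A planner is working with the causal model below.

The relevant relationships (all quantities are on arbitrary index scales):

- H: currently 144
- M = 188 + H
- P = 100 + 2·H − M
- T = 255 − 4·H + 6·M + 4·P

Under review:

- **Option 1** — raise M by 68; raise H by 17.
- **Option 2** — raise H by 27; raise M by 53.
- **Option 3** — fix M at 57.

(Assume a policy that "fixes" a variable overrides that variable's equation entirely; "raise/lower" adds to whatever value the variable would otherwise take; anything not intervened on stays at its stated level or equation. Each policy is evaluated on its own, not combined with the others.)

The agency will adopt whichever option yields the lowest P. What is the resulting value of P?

5

Option 1 (M + 68, H + 17):
  H = 144 + 17 = 161
  M = 188 + 161 (+68 from intervention) = 417
  P = 100 + 2·161 − 417 = 5
Option 2 (H + 27, M + 53):
  H = 144 + 27 = 171
  M = 188 + 171 (+53 from intervention) = 412
  P = 100 + 2·171 − 412 = 30
Option 3 (M := 57):
  H = 144
  M = 57
  P = 100 + 2·144 − 57 = 331
Comparing — Option 1: P=5, Option 2: P=30, Option 3: P=331. Lowest is 5 (Option 1).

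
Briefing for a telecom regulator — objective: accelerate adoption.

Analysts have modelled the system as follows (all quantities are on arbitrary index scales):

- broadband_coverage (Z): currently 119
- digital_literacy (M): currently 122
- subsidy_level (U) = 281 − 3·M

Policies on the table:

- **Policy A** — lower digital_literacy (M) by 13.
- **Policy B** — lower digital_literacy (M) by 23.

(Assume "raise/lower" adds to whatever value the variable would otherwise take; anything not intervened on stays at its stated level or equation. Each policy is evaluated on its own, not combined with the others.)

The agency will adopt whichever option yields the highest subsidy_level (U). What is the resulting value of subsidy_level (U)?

-16

Policy A (M − 13):
  M = 122 − 13 = 109
  U = 281 − 3·109 = -46
Policy B (M − 23):
  M = 122 − 23 = 99
  U = 281 − 3·99 = -16
Comparing — Policy A: U=-46, Policy B: U=-16. Highest is -16 (Policy B).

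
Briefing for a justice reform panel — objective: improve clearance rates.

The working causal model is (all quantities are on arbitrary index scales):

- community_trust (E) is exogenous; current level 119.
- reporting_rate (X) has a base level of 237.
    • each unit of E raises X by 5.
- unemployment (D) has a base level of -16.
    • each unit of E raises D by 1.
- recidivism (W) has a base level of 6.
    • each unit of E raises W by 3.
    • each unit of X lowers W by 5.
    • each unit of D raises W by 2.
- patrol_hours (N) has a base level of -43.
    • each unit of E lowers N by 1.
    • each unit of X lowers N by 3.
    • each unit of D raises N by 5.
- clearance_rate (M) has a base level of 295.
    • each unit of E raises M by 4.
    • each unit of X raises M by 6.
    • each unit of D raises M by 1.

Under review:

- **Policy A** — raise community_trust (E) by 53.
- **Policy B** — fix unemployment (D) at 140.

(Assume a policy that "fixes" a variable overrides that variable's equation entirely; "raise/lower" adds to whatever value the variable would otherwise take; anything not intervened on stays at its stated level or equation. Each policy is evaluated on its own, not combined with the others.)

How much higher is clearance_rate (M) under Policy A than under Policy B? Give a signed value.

1818

Policy A (E + 53):
  E = 119 + 53 = 172
  X = 237 + 5·172 = 1097
  D = -16 + 172 = 156
  M = 295 + 4·172 + 6·1097 + 156 = 7721
Policy B (D := 140):
  E = 119
  X = 237 + 5·119 = 832
  D = 140
  M = 295 + 4·119 + 6·832 + 140 = 5903
M: 7721 − 5903 = 1818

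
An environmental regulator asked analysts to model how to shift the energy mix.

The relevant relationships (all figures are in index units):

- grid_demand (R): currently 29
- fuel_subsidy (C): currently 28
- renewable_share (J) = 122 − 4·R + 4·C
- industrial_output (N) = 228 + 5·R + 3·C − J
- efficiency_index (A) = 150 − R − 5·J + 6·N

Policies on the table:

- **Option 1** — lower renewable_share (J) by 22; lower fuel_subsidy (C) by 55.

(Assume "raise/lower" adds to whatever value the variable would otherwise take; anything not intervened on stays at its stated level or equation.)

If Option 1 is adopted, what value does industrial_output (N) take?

416

Option 1 (J − 22, C − 55):
  R = 29
  C = 28 − 55 = -27
  J = 122 − 4·29 + 4·(-27) (−22 from intervention) = -124
  N = 228 + 5·29 + 3·(-27) − (-124) = 416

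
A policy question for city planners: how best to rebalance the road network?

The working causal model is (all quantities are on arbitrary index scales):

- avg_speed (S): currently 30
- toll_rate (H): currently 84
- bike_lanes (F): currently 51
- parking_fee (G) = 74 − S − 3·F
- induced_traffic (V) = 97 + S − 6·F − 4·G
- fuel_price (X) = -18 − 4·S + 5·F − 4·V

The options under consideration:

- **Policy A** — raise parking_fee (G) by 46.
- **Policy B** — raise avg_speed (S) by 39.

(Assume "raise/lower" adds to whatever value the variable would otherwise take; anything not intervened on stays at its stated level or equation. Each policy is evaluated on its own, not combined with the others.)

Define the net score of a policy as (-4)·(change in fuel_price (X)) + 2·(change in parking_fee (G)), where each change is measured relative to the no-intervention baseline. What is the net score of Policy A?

Baseline:
  S = 30
  F = 51
  G = 74 − 30 − 3·51 = -109
  V = 97 + 30 − 6·51 − 4·(-109) = 257
  X = -18 − 4·30 + 5·51 − 4·257 = -911
Policy A (G + 46):
  S = 30
  F = 51
  G = 74 − 30 − 3·51 (+46 from intervention) = -63
  V = 97 + 30 − 6·51 − 4·(-63) = 73
  X = -18 − 4·30 + 5·51 − 4·73 = -175
ΔX = -175 − (-911) = 736; ΔG = -63 − (-109) = 46
Score = (-4)·736 + 2·46 = -2852

-2852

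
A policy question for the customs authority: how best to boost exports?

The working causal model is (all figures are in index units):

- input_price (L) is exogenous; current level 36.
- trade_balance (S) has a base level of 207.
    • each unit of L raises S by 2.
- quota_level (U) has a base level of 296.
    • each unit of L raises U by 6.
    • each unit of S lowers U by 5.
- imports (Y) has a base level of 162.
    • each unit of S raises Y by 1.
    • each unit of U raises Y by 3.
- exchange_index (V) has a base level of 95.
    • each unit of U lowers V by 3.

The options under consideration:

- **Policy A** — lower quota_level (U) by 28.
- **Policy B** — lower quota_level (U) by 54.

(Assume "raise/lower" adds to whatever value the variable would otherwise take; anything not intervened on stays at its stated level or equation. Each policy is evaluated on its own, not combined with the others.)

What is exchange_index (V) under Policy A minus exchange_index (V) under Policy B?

-78

Policy A (U − 28):
  L = 36
  S = 207 + 2·36 = 279
  U = 296 + 6·36 − 5·279 (−28 from intervention) = -911
  V = 95 − 3·(-911) = 2828
Policy B (U − 54):
  L = 36
  S = 207 + 2·36 = 279
  U = 296 + 6·36 − 5·279 (−54 from intervention) = -937
  V = 95 − 3·(-937) = 2906
V: 2828 − 2906 = -78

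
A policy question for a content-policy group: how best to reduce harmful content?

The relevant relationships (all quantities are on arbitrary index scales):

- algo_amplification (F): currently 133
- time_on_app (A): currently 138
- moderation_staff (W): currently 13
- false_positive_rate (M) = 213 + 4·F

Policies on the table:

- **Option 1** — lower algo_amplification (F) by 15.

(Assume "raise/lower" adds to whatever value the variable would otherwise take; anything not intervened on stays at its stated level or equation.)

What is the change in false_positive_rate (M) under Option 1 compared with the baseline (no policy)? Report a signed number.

-60

Baseline:
  F = 133
  M = 213 + 4·133 = 745
Option 1 (F − 15):
  F = 133 − 15 = 118
  M = 213 + 4·118 = 685
Change in M: 685 − 745 = -60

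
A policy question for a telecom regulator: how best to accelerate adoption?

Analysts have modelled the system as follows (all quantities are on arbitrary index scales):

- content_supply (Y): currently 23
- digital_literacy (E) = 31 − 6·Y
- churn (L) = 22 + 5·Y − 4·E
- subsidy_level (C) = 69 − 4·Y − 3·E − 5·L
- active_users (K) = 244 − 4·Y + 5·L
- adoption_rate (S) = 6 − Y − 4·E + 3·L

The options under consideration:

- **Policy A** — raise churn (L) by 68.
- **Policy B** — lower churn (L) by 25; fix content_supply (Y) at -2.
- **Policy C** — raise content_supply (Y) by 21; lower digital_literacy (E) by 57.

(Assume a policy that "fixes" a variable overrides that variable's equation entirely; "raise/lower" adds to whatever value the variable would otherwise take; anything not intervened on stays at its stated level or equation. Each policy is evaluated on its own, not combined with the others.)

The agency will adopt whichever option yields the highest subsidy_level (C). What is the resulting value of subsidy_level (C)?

Policy A (L + 68):
  Y = 23
  E = 31 − 6·23 = -107
  L = 22 + 5·23 − 4·(-107) (+68 from intervention) = 633
  C = 69 − 4·23 − 3·(-107) − 5·633 = -2867
Policy B (L − 25, Y := -2):
  Y = -2
  E = 31 − 6·(-2) = 43
  L = 22 + 5·(-2) − 4·43 (−25 from intervention) = -185
  C = 69 − 4·(-2) − 3·43 − 5·(-185) = 873
Policy C (Y + 21, E − 57):
  Y = 23 + 21 = 44
  E = 31 − 6·44 (−57 from intervention) = -290
  L = 22 + 5·44 − 4·(-290) = 1402
  C = 69 − 4·44 − 3·(-290) − 5·1402 = -6247
Comparing — Policy A: C=-2867, Policy B: C=873, Policy C: C=-6247. Highest is 873 (Policy B).

873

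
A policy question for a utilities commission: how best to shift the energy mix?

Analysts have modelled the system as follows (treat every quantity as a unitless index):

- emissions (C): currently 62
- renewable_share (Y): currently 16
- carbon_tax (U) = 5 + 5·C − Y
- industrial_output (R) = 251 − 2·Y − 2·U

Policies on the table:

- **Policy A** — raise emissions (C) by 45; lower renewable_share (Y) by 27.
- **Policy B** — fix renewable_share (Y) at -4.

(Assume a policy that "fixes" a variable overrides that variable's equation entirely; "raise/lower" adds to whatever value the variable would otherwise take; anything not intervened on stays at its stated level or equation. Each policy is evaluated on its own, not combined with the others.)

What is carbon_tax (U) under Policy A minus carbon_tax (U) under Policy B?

Policy A (C + 45, Y − 27):
  C = 62 + 45 = 107
  Y = 16 − 27 = -11
  U = 5 + 5·107 − (-11) = 551
Policy B (Y := -4):
  C = 62
  Y = -4
  U = 5 + 5·62 − (-4) = 319
U: 551 − 319 = 232

232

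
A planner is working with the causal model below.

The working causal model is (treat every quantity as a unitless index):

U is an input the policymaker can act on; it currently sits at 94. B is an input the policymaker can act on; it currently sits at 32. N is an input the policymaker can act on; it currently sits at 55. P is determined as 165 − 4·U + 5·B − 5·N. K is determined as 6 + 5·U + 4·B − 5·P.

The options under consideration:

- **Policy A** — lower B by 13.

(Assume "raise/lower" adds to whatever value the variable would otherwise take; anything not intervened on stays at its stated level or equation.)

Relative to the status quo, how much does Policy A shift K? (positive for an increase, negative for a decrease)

Baseline:
  U = 94
  B = 32
  N = 55
  P = 165 − 4·94 + 5·32 − 5·55 = -326
  K = 6 + 5·94 + 4·32 − 5·(-326) = 2234
Policy A (B − 13):
  U = 94
  B = 32 − 13 = 19
  N = 55
  P = 165 − 4·94 + 5·19 − 5·55 = -391
  K = 6 + 5·94 + 4·19 − 5·(-391) = 2507
Change in K: 2507 − 2234 = 273

273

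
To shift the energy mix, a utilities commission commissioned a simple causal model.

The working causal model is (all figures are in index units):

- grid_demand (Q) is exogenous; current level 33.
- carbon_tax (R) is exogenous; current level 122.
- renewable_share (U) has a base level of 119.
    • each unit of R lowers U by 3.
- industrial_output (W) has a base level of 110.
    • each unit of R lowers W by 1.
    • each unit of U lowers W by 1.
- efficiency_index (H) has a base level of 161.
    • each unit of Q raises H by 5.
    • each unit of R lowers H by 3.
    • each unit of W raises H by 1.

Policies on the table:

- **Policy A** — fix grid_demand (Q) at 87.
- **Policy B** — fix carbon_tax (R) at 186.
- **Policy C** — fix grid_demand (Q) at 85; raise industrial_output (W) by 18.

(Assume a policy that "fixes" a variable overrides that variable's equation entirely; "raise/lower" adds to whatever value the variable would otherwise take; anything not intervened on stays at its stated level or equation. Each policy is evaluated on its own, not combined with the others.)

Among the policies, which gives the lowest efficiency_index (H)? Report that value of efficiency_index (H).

131

Policy A (Q := 87):
  Q = 87
  R = 122
  U = 119 − 3·122 = -247
  W = 110 − 122 − (-247) = 235
  H = 161 + 5·87 − 3·122 + 235 = 465
Policy B (R := 186):
  Q = 33
  R = 186
  U = 119 − 3·186 = -439
  W = 110 − 186 − (-439) = 363
  H = 161 + 5·33 − 3·186 + 363 = 131
Policy C (Q := 85, W + 18):
  Q = 85
  R = 122
  U = 119 − 3·122 = -247
  W = 110 − 122 − (-247) (+18 from intervention) = 253
  H = 161 + 5·85 − 3·122 + 253 = 473
Comparing — Policy A: H=465, Policy B: H=131, Policy C: H=473. Lowest is 131 (Policy B).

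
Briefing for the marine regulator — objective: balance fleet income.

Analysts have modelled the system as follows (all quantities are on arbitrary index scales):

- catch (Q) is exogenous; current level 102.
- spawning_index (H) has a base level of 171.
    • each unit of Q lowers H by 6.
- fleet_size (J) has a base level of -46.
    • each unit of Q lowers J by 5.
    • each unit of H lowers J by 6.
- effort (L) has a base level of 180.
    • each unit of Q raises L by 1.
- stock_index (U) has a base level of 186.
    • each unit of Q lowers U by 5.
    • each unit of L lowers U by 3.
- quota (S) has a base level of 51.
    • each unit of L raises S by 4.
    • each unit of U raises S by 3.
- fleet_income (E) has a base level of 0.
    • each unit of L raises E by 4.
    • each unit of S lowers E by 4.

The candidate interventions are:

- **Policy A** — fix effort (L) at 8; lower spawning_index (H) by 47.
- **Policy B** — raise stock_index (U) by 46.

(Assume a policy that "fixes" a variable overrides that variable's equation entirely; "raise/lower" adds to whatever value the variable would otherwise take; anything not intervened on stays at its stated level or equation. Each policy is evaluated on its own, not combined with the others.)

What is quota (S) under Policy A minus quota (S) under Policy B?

1232

Policy A (L := 8, H − 47):
  Q = 102
  L = 8
  U = 186 − 5·102 − 3·8 = -348
  S = 51 + 4·8 + 3·(-348) = -961
Policy B (U + 46):
  Q = 102
  L = 180 + 102 = 282
  U = 186 − 5·102 − 3·282 (+46 from intervention) = -1124
  S = 51 + 4·282 + 3·(-1124) = -2193
S: -961 − (-2193) = 1232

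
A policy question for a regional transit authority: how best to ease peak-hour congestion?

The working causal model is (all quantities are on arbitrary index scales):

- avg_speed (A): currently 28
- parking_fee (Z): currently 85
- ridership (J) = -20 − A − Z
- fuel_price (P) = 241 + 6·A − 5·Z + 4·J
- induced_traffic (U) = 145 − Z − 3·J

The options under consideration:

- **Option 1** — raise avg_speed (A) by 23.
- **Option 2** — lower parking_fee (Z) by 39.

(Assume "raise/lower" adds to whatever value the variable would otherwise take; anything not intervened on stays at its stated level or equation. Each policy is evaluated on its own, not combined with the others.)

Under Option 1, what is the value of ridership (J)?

-156

Option 1 (A + 23):
  A = 28 + 23 = 51
  Z = 85
  J = -20 − 51 − 85 = -156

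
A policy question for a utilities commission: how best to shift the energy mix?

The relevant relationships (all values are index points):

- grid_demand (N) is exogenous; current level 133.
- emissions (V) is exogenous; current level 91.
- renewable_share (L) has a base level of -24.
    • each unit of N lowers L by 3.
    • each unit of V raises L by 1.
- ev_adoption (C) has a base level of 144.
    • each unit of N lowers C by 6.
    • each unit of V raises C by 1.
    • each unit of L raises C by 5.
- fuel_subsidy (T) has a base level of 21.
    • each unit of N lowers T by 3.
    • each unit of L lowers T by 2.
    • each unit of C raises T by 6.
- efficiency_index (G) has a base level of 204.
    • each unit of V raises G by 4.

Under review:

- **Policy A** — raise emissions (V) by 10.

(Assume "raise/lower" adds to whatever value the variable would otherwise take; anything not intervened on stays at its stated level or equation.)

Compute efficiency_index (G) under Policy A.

608

Policy A (V + 10):
  V = 91 + 10 = 101
  G = 204 + 4·101 = 608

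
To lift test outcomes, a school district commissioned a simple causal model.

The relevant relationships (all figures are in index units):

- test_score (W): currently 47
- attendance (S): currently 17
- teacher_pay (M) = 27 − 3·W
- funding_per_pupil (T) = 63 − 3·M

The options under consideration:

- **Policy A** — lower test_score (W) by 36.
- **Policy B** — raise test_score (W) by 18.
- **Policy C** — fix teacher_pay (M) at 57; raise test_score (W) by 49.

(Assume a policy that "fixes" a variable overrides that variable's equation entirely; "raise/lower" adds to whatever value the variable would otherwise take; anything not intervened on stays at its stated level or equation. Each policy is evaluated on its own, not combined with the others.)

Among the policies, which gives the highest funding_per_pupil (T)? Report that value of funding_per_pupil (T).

Policy A (W − 36):
  W = 47 − 36 = 11
  M = 27 − 3·11 = -6
  T = 63 − 3·(-6) = 81
Policy B (W + 18):
  W = 47 + 18 = 65
  M = 27 − 3·65 = -168
  T = 63 − 3·(-168) = 567
Policy C (M := 57, W + 49):
  W = 47 + 49 = 96
  M = 57
  T = 63 − 3·57 = -108
Comparing — Policy A: T=81, Policy B: T=567, Policy C: T=-108. Highest is 567 (Policy B).

567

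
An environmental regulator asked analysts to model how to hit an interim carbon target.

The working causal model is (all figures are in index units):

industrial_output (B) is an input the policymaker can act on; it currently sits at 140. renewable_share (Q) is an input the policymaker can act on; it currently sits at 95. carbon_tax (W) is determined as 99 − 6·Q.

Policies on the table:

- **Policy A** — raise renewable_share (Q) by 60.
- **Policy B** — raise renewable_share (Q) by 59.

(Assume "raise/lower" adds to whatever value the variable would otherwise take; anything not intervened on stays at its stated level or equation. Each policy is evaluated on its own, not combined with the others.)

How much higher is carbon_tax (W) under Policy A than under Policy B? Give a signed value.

-6

Policy A (Q + 60):
  Q = 95 + 60 = 155
  W = 99 − 6·155 = -831
Policy B (Q + 59):
  Q = 95 + 59 = 154
  W = 99 − 6·154 = -825
W: -831 − (-825) = -6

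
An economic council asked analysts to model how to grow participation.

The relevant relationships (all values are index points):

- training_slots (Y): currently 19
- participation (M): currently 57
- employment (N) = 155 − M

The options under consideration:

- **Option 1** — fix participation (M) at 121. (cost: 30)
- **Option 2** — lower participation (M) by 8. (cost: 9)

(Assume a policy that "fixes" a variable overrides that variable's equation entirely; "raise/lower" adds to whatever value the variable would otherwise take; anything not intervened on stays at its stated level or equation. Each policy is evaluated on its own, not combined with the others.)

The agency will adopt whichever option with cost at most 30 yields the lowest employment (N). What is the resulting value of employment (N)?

Option 1 (M := 121):
  M = 121
  N = 155 − 121 = 34
Option 2 (M − 8):
  M = 57 − 8 = 49
  N = 155 − 49 = 106
Comparing — Option 1: N=34, Option 2: N=106. Lowest is 34 (Option 1).

34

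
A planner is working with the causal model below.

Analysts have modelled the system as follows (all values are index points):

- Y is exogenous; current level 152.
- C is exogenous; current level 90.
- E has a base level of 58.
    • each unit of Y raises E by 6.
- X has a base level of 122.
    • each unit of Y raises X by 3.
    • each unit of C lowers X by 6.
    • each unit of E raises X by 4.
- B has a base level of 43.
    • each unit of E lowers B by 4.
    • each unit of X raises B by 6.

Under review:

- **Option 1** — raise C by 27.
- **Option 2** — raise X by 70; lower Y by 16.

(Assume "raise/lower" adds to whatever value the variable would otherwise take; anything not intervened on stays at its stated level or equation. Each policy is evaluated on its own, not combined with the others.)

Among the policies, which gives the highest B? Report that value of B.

Option 1 (C + 27):
  Y = 152
  C = 90 + 27 = 117
  E = 58 + 6·152 = 970
  X = 122 + 3·152 − 6·117 + 4·970 = 3756
  B = 43 − 4·970 + 6·3756 = 18699
Option 2 (X + 70, Y − 16):
  Y = 152 − 16 = 136
  C = 90
  E = 58 + 6·136 = 874
  X = 122 + 3·136 − 6·90 + 4·874 (+70 from intervention) = 3556
  B = 43 − 4·874 + 6·3556 = 17883
Comparing — Option 1: B=18699, Option 2: B=17883. Highest is 18699 (Option 1).

18699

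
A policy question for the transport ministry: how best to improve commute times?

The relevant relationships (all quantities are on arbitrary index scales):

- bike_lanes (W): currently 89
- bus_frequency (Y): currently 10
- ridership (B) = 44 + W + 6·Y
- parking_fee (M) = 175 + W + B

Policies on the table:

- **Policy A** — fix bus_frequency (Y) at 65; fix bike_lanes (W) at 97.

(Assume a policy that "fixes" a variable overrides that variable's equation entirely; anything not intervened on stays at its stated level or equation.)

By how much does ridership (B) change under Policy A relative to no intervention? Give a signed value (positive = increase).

Baseline:
  W = 89
  Y = 10
  B = 44 + 89 + 6·10 = 193
Policy A (Y := 65, W := 97):
  W = 97
  Y = 65
  B = 44 + 97 + 6·65 = 531
Change in B: 531 − 193 = 338

338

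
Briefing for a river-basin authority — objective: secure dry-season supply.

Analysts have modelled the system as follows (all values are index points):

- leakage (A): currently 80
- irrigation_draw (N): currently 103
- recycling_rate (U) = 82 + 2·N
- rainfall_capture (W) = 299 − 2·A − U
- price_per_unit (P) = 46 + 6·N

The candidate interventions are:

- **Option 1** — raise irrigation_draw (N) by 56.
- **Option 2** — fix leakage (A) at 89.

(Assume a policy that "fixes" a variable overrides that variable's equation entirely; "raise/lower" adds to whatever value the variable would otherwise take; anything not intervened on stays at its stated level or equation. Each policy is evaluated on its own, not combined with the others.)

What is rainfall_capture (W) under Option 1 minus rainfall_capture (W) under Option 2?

-94

Option 1 (N + 56):
  A = 80
  N = 103 + 56 = 159
  U = 82 + 2·159 = 400
  W = 299 − 2·80 − 400 = -261
Option 2 (A := 89):
  A = 89
  N = 103
  U = 82 + 2·103 = 288
  W = 299 − 2·89 − 288 = -167
W: -261 − (-167) = -94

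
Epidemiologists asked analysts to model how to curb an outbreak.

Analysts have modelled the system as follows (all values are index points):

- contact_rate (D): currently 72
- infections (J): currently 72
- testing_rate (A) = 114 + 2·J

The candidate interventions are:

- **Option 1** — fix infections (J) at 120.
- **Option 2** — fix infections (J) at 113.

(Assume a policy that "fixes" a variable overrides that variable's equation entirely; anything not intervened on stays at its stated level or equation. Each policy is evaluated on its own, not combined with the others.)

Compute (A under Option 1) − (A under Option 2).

Option 1 (J := 120):
  J = 120
  A = 114 + 2·120 = 354
Option 2 (J := 113):
  J = 113
  A = 114 + 2·113 = 340
A: 354 − 340 = 14

14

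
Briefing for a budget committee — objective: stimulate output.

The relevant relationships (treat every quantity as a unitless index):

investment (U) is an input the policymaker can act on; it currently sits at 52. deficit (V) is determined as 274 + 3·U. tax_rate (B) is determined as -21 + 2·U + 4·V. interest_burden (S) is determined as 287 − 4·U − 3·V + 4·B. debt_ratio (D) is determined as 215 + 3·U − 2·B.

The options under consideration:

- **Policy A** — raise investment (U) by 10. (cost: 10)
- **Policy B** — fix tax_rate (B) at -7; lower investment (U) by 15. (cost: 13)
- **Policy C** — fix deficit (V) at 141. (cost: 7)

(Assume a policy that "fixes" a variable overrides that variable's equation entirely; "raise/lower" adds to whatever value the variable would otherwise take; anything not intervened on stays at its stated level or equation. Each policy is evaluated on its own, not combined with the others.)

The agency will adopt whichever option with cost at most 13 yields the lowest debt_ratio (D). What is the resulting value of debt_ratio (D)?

Policy A (U + 10):
  U = 52 + 10 = 62
  V = 274 + 3·62 = 460
  B = -21 + 2·62 + 4·460 = 1943
  D = 215 + 3·62 − 2·1943 = -3485
Policy B (B := -7, U − 15):
  U = 52 − 15 = 37
  V = 274 + 3·37 = 385
  B = -7
  D = 215 + 3·37 − 2·(-7) = 340
Policy C (V := 141):
  U = 52
  V = 141
  B = -21 + 2·52 + 4·141 = 647
  D = 215 + 3·52 − 2·647 = -923
Comparing — Policy A: D=-3485, Policy B: D=340, Policy C: D=-923. Lowest is -3485 (Policy A).

-3485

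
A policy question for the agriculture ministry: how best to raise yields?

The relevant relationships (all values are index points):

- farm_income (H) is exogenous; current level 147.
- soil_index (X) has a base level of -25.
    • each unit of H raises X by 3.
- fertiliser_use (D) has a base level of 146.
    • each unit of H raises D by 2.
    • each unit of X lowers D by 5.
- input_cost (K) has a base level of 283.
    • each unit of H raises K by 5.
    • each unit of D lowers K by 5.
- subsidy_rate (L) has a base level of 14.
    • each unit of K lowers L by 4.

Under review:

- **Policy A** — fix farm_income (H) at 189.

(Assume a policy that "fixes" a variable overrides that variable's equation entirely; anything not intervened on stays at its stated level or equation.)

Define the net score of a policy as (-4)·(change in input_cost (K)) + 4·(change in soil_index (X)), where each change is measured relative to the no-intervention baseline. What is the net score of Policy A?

Baseline:
  H = 147
  X = -25 + 3·147 = 416
  D = 146 + 2·147 − 5·416 = -1640
  K = 283 + 5·147 − 5·(-1640) = 9218
Policy A (H := 189):
  H = 189
  X = -25 + 3·189 = 542
  D = 146 + 2·189 − 5·542 = -2186
  K = 283 + 5·189 − 5·(-2186) = 12158
ΔK = 12158 − 9218 = 2940; ΔX = 542 − 416 = 126
Score = (-4)·2940 + 4·126 = -11256

-11256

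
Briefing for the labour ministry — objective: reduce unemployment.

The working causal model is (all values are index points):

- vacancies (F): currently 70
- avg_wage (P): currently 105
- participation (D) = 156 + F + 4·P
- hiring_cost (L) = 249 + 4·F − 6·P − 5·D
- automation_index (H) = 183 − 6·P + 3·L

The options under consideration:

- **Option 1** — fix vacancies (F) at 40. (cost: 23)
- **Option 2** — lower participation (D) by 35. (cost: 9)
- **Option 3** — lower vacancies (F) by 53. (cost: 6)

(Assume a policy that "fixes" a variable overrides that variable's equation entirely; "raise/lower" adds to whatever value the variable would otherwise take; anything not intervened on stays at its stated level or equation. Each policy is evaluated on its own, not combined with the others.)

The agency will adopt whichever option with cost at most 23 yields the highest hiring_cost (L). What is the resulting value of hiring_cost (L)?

-3156

Option 1 (F := 40):
  F = 40
  P = 105
  D = 156 + 40 + 4·105 = 616
  L = 249 + 4·40 − 6·105 − 5·616 = -3301
Option 2 (D − 35):
  F = 70
  P = 105
  D = 156 + 70 + 4·105 (−35 from intervention) = 611
  L = 249 + 4·70 − 6·105 − 5·611 = -3156
Option 3 (F − 53):
  F = 70 − 53 = 17
  P = 105
  D = 156 + 17 + 4·105 = 593
  L = 249 + 4·17 − 6·105 − 5·593 = -3278
Comparing — Option 1: L=-3301, Option 2: L=-3156, Option 3: L=-3278. Highest is -3156 (Option 2).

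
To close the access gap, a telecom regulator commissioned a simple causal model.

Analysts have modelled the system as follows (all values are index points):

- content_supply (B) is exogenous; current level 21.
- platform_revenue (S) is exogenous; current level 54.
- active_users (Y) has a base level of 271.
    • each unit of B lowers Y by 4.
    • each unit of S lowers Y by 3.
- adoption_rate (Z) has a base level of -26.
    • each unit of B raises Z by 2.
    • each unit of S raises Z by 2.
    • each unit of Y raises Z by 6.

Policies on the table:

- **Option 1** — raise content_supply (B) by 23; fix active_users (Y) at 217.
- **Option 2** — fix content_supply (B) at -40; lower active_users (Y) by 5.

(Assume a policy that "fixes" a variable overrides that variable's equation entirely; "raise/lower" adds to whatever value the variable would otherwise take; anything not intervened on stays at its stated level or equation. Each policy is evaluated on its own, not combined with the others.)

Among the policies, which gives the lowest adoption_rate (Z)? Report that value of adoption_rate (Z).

1472

Option 1 (B + 23, Y := 217):
  B = 21 + 23 = 44
  S = 54
  Y = 217
  Z = -26 + 2·44 + 2·54 + 6·217 = 1472
Option 2 (B := -40, Y − 5):
  B = -40
  S = 54
  Y = 271 − 4·(-40) − 3·54 (−5 from intervention) = 264
  Z = -26 + 2·(-40) + 2·54 + 6·264 = 1586
Comparing — Option 1: Z=1472, Option 2: Z=1586. Lowest is 1472 (Option 1).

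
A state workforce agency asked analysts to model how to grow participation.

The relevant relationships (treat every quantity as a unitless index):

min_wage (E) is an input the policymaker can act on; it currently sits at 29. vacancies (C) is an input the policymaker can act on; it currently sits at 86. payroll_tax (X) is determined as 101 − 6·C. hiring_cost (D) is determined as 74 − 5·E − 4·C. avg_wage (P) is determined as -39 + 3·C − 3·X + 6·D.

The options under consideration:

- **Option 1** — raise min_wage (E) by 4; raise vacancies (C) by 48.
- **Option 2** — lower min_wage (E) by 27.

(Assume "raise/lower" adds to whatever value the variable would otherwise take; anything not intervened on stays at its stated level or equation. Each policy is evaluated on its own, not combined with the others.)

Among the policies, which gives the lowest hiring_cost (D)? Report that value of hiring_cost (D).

-627

Option 1 (E + 4, C + 48):
  E = 29 + 4 = 33
  C = 86 + 48 = 134
  D = 74 − 5·33 − 4·134 = -627
Option 2 (E − 27):
  E = 29 − 27 = 2
  C = 86
  D = 74 − 5·2 − 4·86 = -280
Comparing — Option 1: D=-627, Option 2: D=-280. Lowest is -627 (Option 1).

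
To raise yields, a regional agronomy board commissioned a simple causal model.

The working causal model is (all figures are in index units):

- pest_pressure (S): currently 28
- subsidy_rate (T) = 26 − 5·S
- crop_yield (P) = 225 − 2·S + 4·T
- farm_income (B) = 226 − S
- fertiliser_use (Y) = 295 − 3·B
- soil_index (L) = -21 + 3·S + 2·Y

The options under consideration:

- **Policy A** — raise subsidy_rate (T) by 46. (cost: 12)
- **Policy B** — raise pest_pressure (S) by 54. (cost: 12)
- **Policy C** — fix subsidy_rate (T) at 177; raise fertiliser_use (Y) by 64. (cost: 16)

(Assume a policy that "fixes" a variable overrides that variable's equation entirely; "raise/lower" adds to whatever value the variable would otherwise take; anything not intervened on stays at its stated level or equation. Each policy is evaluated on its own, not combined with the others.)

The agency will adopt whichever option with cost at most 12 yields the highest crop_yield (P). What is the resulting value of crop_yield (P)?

Policy A (T + 46):
  S = 28
  T = 26 − 5·28 (+46 from intervention) = -68
  P = 225 − 2·28 + 4·(-68) = -103
Policy B (S + 54):
  S = 28 + 54 = 82
  T = 26 − 5·82 = -384
  P = 225 − 2·82 + 4·(-384) = -1475
Comparing — Policy A: P=-103, Policy B: P=-1475. Highest is -103 (Policy A).

-103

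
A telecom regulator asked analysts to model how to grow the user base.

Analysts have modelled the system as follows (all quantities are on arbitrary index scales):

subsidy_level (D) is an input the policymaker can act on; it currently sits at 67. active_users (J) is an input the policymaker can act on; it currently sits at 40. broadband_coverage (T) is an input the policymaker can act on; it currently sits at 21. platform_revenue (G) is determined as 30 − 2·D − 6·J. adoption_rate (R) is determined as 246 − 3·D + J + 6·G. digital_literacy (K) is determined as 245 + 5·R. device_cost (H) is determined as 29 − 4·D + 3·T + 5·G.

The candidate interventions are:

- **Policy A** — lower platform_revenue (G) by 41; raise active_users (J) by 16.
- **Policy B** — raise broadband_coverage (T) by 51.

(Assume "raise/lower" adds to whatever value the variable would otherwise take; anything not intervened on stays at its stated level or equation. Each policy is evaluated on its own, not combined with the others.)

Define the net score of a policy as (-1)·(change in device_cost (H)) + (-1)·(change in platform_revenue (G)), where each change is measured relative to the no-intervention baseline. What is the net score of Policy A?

822

Baseline:
  D = 67
  J = 40
  T = 21
  G = 30 − 2·67 − 6·40 = -344
  H = 29 − 4·67 + 3·21 + 5·(-344) = -1896
Policy A (G − 41, J + 16):
  D = 67
  J = 40 + 16 = 56
  T = 21
  G = 30 − 2·67 − 6·56 (−41 from intervention) = -481
  H = 29 − 4·67 + 3·21 + 5·(-481) = -2581
ΔH = -2581 − (-1896) = -685; ΔG = -481 − (-344) = -137
Score = (-1)·(-685) + (-1)·(-137) = 822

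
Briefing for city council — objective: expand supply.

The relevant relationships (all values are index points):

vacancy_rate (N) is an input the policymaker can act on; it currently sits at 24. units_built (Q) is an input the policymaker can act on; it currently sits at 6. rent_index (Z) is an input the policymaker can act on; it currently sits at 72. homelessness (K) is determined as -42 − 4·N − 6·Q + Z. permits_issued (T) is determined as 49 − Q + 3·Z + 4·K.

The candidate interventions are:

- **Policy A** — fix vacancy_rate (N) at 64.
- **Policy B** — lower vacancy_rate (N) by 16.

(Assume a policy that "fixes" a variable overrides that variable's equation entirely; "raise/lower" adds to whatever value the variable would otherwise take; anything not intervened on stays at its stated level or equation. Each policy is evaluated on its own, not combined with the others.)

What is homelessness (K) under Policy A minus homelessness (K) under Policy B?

-224

Policy A (N := 64):
  N = 64
  Q = 6
  Z = 72
  K = -42 − 4·64 − 6·6 + 72 = -262
Policy B (N − 16):
  N = 24 − 16 = 8
  Q = 6
  Z = 72
  K = -42 − 4·8 − 6·6 + 72 = -38
K: -262 − (-38) = -224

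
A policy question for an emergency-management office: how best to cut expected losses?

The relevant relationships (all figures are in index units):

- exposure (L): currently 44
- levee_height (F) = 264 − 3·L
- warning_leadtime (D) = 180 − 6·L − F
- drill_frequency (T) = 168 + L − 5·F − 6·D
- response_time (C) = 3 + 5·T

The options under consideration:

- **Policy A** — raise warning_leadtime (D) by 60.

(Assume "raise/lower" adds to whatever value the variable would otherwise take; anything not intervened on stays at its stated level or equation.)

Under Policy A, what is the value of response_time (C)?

2443

Policy A (D + 60):
  L = 44
  F = 264 − 3·44 = 132
  D = 180 − 6·44 − 132 (+60 from intervention) = -156
  T = 168 + 44 − 5·132 − 6·(-156) = 488
  C = 3 + 5·488 = 2443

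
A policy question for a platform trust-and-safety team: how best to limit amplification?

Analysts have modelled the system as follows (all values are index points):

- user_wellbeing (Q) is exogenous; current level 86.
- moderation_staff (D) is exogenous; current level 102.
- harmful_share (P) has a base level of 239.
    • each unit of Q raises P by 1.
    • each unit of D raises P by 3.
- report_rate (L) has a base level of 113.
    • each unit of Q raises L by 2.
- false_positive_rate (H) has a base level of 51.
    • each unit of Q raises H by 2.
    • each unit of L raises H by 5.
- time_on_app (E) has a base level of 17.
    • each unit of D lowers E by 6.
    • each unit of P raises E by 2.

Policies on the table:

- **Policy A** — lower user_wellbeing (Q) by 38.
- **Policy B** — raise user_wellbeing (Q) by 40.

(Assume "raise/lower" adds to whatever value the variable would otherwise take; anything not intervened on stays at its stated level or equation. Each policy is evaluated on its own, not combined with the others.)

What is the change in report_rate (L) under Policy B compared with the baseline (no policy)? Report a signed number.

Baseline:
  Q = 86
  L = 113 + 2·86 = 285
Policy B (Q + 40):
  Q = 86 + 40 = 126
  L = 113 + 2·126 = 365
Change in L: 365 − 285 = 80

80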